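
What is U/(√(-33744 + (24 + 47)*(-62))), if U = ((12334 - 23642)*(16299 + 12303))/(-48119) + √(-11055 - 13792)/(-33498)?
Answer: I*√38146*(-10834305573168 + 48119*I*√24847)/61487165934252 ≈ -2.4093e-5 - 34.414*I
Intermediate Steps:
U = 323431416/48119 - I*√24847/33498 (U = -11308*28602*(-1/48119) + √(-24847)*(-1/33498) = -323431416*(-1/48119) + (I*√24847)*(-1/33498) = 323431416/48119 - I*√24847/33498 ≈ 6721.5 - 0.0047056*I)
U/(√(-33744 + (24 + 47)*(-62))) = (323431416/48119 - I*√24847/33498)/(√(-33744 + (24 + 47)*(-62))) = (323431416/48119 - I*√24847/33498)/(√(-33744 + 71*(-62))) = (323431416/48119 - I*√24847/33498)/(√(-33744 - 4402)) = (323431416/48119 - I*√24847/33498)/(√(-38146)) = (323431416/48119 - I*√24847/33498)/((I*√38146)) = (323431416/48119 - I*√24847/33498)*(-I*√38146/38146) = -I*√38146*(323431416/48119 - I*√24847/33498)/38146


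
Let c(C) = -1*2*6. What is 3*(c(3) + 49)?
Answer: 111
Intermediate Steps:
c(C) = -12 (c(C) = -2*6 = -12)
3*(c(3) + 49) = 3*(-12 + 49) = 3*37 = 111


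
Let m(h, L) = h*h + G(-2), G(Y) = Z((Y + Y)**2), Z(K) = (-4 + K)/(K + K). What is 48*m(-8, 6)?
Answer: 3090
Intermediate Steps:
Z(K) = (-4 + K)/(2*K) (Z(K) = (-4 + K)/((2*K)) = (-4 + K)*(1/(2*K)) = (-4 + K)/(2*K))
G(Y) = (-4 + 4*Y**2)/(8*Y**2) (G(Y) = (-4 + (Y + Y)**2)/(2*((Y + Y)**2)) = (-4 + (2*Y)**2)/(2*((2*Y)**2)) = (-4 + 4*Y**2)/(2*((4*Y**2))) = (1/(4*Y**2))*(-4 + 4*Y**2)/2 = (-4 + 4*Y**2)/(8*Y**2))
m(h, L) = 3/8 + h**2 (m(h, L) = h*h + (1/2)*(-1 + (-2)**2)/(-2)**2 = h**2 + (1/2)*(1/4)*(-1 + 4) = h**2 + (1/2)*(1/4)*3 = h**2 + 3/8 = 3/8 + h**2)
48*m(-8, 6) = 48*(3/8 + (-8)**2) = 48*(3/8 + 64) = 48*(515/8) = 3090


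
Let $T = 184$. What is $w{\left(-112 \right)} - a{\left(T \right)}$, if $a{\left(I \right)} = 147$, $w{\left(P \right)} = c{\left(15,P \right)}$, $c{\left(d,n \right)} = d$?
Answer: $-132$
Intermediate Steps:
$w{\left(P \right)} = 15$
$w{\left(-112 \right)} - a{\left(T \right)} = 15 - 147 = -132$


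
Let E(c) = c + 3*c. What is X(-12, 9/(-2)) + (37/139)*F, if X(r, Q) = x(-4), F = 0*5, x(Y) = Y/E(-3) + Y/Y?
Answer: 4/3 ≈ 1.3333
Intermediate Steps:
E(c) = 4*c
x(Y) = 1 - Y/12 (x(Y) = Y/((4*(-3))) + Y/Y = Y/(-12) + 1 = Y*(-1/12) + 1 = -Y/12 + 1 = 1 - Y/12)
F = 0
X(r, Q) = 4/3 (X(r, Q) = 1 - 1/12*(-4) = 1 + ⅓ = 4/3)
X(-12, 9/(-2)) + (37/139)*F = 4/3 + (37/139)*0 = 4/3 + 0 = 4/3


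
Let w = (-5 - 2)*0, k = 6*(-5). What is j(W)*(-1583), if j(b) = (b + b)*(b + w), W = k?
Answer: -2849400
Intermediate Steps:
k = -30
W = -30
w = 0 (w = -7*0 = 0)
j(b) = 2*b**2 (j(b) = (b + b)*(b + 0) = (2*b)*b = 2*b**2)
j(W)*(-1583) = (2*(-30)**2)*(-1583) = (2*900)*(-1583) = 1800*(-1583) = -2849400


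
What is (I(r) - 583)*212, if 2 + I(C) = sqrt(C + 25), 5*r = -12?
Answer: -124020 + 212*sqrt(565)/5 ≈ -1.2301e+5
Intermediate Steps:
r = -12/5 (r = (1/5)*(-12) = -12/5 ≈ -2.4000)
I(C) = -2 + sqrt(25 + C) (I(C) = -2 + sqrt(C + 25) = -2 + sqrt(25 + C))
(I(r) - 583)*212 = ((-2 + sqrt(25 - 12/5)) - 583)*212 = ((-2 + sqrt(113/5)) - 583)*212 = ((-2 + sqrt(565)/5) - 583)*212 = (-585 + sqrt(565)/5)*212 = -124020 + 212*sqrt(565)/5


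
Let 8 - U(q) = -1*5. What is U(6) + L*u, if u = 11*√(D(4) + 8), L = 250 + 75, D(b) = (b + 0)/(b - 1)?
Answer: 13 + 7150*√21/3 ≈ 10935.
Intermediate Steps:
U(q) = 13 (U(q) = 8 - (-1)*5 = 8 - 1*(-5) = 8 + 5 = 13)
D(b) = b/(-1 + b)
L = 325
u = 22*√21/3 (u = 11*√(4/(-1 + 4) + 8) = 11*√(4/3 + 8) = 11*√(28/3) = 11*(2*√21/3) = 22*√21/3 ≈ 33.606)
U(6) + L*u = 13 + 325*(22*√21/3) = 13 + 7150*√21/3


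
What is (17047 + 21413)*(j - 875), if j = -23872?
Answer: -951769620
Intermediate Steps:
(17047 + 21413)*(j - 875) = (17047 + 21413)*(-23872 - 875) = 38460*(-24747) = -951769620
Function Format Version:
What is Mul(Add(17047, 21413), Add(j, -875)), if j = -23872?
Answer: -951769620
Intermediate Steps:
Mul(Add(17047, 21413), Add(j, -875)) = Mul(Add(17047, 21413), Add(-23872, -875)) = Mul(38460, -24747) = -951769620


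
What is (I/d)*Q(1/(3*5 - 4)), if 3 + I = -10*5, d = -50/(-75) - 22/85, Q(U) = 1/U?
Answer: -148665/104 ≈ -1429.5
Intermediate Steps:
d = 104/255 (d = -50*(-1/75) - 22*1/85 = ⅔ - 22/85 = 104/255 ≈ 0.40784)
I = -53 (I = -3 - 10*5 = -3 - 50 = -53)
(I/d)*Q(1/(3*5 - 4)) = (-53/104/255)/(1/(3*5 - 4)) = (-53*255/104)/(1/(15 - 4)) = -13515/(104*(1/11)) = -13515/(104*1/11) = -13515/104*11 = -148665/104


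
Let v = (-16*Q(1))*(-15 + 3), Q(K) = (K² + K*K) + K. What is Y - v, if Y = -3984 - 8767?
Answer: -13327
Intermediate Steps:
Q(K) = K + 2*K² (Q(K) = (K² + K²) + K = 2*K² + K = K + 2*K²)
Y = -12751
v = 576 (v = (-16*(1 + 2*1))*(-15 + 3) = -16*(1 + 2)*(-12) = -16*3*(-12) = -48*(-12) = 576)
Y - v = -12751 - 1*576 = -12751 - 576 = -13327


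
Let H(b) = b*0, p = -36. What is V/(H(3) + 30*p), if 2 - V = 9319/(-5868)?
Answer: -4211/1267488 ≈ -0.0033223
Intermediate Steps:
H(b) = 0
V = 21055/5868 (V = 2 - 9319/(-5868) = 2 - 9319*(-1)/5868 = 2 - 1*(-9319/5868) = 2 + 9319/5868 = 21055/5868 ≈ 3.5881)
V/(H(3) + 30*p) = 21055/(5868*(0 + 30*(-36))) = 21055/(5868*(0 - 1080)) = (21055/5868)/(-1080) = (21055/5868)*(-1/1080) = -4211/1267488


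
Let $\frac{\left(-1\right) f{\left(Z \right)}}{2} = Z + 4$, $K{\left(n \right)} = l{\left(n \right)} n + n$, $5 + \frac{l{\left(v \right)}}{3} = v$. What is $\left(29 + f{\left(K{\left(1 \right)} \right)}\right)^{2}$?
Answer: $1849$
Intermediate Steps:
$l{\left(v \right)} = -15 + 3 v$
$K{\left(n \right)} = n + n \left(-15 + 3 n\right)$ ($K{\left(n \right)} = \left(-15 + 3 n\right) n + n = n \left(-15 + 3 n\right) + n = n + n \left(-15 + 3 n\right)$)
$f{\left(Z \right)} = -8 - 2 Z$ ($f{\left(Z \right)} = - 2 \left(Z + 4\right) = - 2 \left(4 + Z\right) = -8 - 2 Z$)
$\left(29 + f{\left(K{\left(1 \right)} \right)}\right)^{2} = \left(29 - \left(8 + 2 \cdot 1 \left(-14 + 3 \cdot 1\right)\right)\right)^{2} = \left(29 - \left(8 + 2 \cdot 1 \left(-14 + 3\right)\right)\right)^{2} = \left(29 - \left(8 + 2 \cdot 1 \left(-11\right)\right)\right)^{2} = \left(29 - -14\right)^{2} = \left(29 + \left(-8 + 22\right)\right)^{2} = \left(29 + 14\right)^{2} = 43^{2} = 1849$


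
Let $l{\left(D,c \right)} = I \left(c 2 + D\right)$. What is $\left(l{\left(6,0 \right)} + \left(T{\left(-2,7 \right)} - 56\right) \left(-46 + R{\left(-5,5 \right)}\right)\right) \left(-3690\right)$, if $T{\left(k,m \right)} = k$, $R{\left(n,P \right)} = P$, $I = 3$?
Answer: $-8841240$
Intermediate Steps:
$l{\left(D,c \right)} = 3 D + 6 c$ ($l{\left(D,c \right)} = 3 \left(c 2 + D\right) = 3 \left(2 c + D\right) = 3 \left(D + 2 c\right) = 3 D + 6 c$)
$\left(l{\left(6,0 \right)} + \left(T{\left(-2,7 \right)} - 56\right) \left(-46 + R{\left(-5,5 \right)}\right)\right) \left(-3690\right) = \left(\left(3 \cdot 6 + 6 \cdot 0\right) + \left(-2 - 56\right) \left(-46 + 5\right)\right) \left(-3690\right) = \left(\left(18 + 0\right) - -2378\right) \left(-3690\right) = \left(18 + 2378\right) \left(-3690\right) = 2396 \left(-3690\right) = -8841240$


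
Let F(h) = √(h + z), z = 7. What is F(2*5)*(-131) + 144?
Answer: 144 - 131*√17 ≈ -396.13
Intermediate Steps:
F(h) = √(7 + h) (F(h) = √(h + 7) = √(7 + h))
F(2*5)*(-131) + 144 = √(7 + 2*5)*(-131) + 144 = √(7 + 10)*(-131) + 144 = √17*(-131) + 144 = -131*√17 + 144 = 144 - 131*√17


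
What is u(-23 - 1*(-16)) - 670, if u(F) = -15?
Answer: -685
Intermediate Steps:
u(-23 - 1*(-16)) - 670 = -15 - 670 = -685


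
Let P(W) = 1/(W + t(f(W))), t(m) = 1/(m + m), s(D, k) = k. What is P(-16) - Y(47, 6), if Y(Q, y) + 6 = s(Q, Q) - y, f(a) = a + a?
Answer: -35939/1025 ≈ -35.062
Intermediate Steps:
f(a) = 2*a
t(m) = 1/(2*m)
Y(Q, y) = -6 + Q - y (Y(Q, y) = -6 + (Q - y) = -6 + Q - y)
P(W) = 1/(W + 1/(4*W)) (P(W) = 1/(W + 1/(2*((2*W)))) = 1/(W + (1/(2*W))/2) = 1/(W + 1/(4*W)))
P(-16) - Y(47, 6) = 4*(-16)/(1 + 4*(-16)²) - (-6 + 47 - 1*6) = 4*(-16)/(1 + 4*256) - (-6 + 47 - 6) = 4*(-16)/(1 + 1024) - 1*35 = 4*(-16)/1025 - 35 = 4*(-16)*(1/1025) - 35 = -64/1025 - 35 = -35939/1025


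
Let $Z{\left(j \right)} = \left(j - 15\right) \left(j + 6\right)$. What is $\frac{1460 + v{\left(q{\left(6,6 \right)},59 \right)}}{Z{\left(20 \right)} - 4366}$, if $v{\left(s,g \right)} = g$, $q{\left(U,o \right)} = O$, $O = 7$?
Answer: $- \frac{1519}{4236} \approx -0.35859$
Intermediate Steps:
$q{\left(U,o \right)} = 7$
$Z{\left(j \right)} = \left(-15 + j\right) \left(6 + j\right)$
$\frac{1460 + v{\left(q{\left(6,6 \right)},59 \right)}}{Z{\left(20 \right)} - 4366} = \frac{1460 + 59}{\left(-90 + 20^{2} - 180\right) - 4366} = \frac{1519}{\left(-90 + 400 - 180\right) - 4366} = \frac{1519}{130 - 4366} = \frac{1519}{-4236} = 1519 \left(- \frac{1}{4236}\right) = - \frac{1519}{4236}$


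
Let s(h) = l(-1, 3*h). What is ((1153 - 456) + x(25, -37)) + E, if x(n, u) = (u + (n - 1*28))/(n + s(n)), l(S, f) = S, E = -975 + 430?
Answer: 451/3 ≈ 150.33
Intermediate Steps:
E = -545
s(h) = -1
x(n, u) = (-28 + n + u)/(-1 + n) (x(n, u) = (u + (n - 1*28))/(n - 1) = (u + (n - 28))/(-1 + n) = (u + (-28 + n))/(-1 + n) = (-28 + n + u)/(-1 + n))
((1153 - 456) + x(25, -37)) + E = ((1153 - 456) + (-28 + 25 - 37)/(-1 + 25)) - 545 = (697 - 40/24) - 545 = (697 + (1/24)*(-40)) - 545 = (697 - 5/3) - 545 = 2086/3 - 545 = 451/3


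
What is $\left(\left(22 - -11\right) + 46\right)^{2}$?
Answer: $6241$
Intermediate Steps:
$\left(\left(22 - -11\right) + 46\right)^{2} = \left(\left(22 + 11\right) + 46\right)^{2} = \left(33 + 46\right)^{2} = 79^{2} = 6241$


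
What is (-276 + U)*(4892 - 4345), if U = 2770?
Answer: 1364218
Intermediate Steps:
(-276 + U)*(4892 - 4345) = (-276 + 2770)*(4892 - 4345) = 2494*547 = 1364218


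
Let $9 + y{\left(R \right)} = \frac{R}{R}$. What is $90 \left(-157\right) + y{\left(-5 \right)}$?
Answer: $-14138$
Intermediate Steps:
$y{\left(R \right)} = -8$ ($y{\left(R \right)} = -9 + \frac{R}{R} = -9 + 1 = -8$)
$90 \left(-157\right) + y{\left(-5 \right)} = 90 \left(-157\right) - 8 = -14130 - 8 = -14138$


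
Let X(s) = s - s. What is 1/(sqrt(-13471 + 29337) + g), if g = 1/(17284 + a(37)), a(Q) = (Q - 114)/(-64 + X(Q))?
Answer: -35400096/9708371288169349 + 1223795700009*sqrt(15866)/19416742576338698 ≈ 0.0079390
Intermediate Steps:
X(s) = 0
a(Q) = 57/32 - Q/64 (a(Q) = (Q - 114)/(-64 + 0) = (-114 + Q)/(-64) = (-114 + Q)*(-1/64) = 57/32 - Q/64)
g = 64/1106253 (g = 1/(17284 + (57/32 - 1/64*37)) = 1/(17284 + (57/32 - 37/64)) = 1/(17284 + 77/64) = 1/(1106253/64) = 64/1106253 ≈ 5.7853e-5)
1/(sqrt(-13471 + 29337) + g) = 1/(sqrt(-13471 + 29337) + 64/1106253) = 1/(sqrt(15866) + 64/1106253) = 1/(64/1106253 + sqrt(15866))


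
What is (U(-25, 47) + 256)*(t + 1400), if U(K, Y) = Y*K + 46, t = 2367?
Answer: -3288591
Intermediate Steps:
U(K, Y) = 46 + K*Y (U(K, Y) = K*Y + 46 = 46 + K*Y)
(U(-25, 47) + 256)*(t + 1400) = ((46 - 25*47) + 256)*(2367 + 1400) = ((46 - 1175) + 256)*3767 = (-1129 + 256)*3767 = -873*3767 = -3288591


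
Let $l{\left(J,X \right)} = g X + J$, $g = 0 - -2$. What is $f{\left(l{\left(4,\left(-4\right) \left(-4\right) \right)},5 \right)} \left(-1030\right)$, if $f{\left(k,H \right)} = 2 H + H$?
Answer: $-15450$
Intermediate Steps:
$g = 2$ ($g = 0 + 2 = 2$)
$l{\left(J,X \right)} = J + 2 X$ ($l{\left(J,X \right)} = 2 X + J = J + 2 X$)
$f{\left(k,H \right)} = 3 H$
$f{\left(l{\left(4,\left(-4\right) \left(-4\right) \right)},5 \right)} \left(-1030\right) = 3 \cdot 5 \left(-1030\right) = 15 \left(-1030\right) = -15450$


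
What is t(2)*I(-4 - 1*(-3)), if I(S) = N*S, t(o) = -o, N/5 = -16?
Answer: -160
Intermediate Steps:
N = -80 (N = 5*(-16) = -80)
I(S) = -80*S
t(2)*I(-4 - 1*(-3)) = (-1*2)*(-80*(-4 - 1*(-3))) = -(-160)*(-4 + 3) = -(-160)*(-1) = -2*80 = -160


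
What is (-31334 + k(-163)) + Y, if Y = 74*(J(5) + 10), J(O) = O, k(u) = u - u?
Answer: -30224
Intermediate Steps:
k(u) = 0
Y = 1110 (Y = 74*(5 + 10) = 74*15 = 1110)
(-31334 + k(-163)) + Y = (-31334 + 0) + 1110 = -31334 + 1110 = -30224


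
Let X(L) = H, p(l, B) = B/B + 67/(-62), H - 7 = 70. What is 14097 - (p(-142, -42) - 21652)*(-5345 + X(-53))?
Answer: -3535520979/31 ≈ -1.1405e+8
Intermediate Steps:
H = 77 (H = 7 + 70 = 77)
p(l, B) = -5/62 (p(l, B) = 1 + 67*(-1/62) = 1 - 67/62 = -5/62)
X(L) = 77
14097 - (p(-142, -42) - 21652)*(-5345 + X(-53)) = 14097 - (-5/62 - 21652)*(-5345 + 77) = 14097 - (-1342429)*(-5268)/62 = 14097 - 1*3535957986/31 = 14097 - 3535957986/31 = -3535520979/31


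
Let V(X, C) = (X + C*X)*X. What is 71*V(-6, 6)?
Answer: 17892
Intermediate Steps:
V(X, C) = X*(X + C*X)
71*V(-6, 6) = 71*((-6)²*(1 + 6)) = 71*(36*7) = 71*252 = 17892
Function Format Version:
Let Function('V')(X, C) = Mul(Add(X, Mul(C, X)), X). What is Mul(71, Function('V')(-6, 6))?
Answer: 17892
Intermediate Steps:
Function('V')(X, C) = Mul(X, Add(X, Mul(C, X)))
Mul(71, Function('V')(-6, 6)) = Mul(71, Mul(Pow(-6, 2), Add(1, 6))) = Mul(71, Mul(36, 7)) = Mul(71, 252) = 17892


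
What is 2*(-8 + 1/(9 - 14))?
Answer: -82/5 ≈ -16.400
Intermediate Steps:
2*(-8 + 1/(9 - 14)) = 2*(-8 + 1/(-5)) = 2*(-8 - 1/5) = 2*(-41/5) = -82/5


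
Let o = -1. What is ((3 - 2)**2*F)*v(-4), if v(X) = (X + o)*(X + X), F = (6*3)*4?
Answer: 2880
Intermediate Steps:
F = 72 (F = 18*4 = 72)
v(X) = 2*X*(-1 + X) (v(X) = (X - 1)*(X + X) = (-1 + X)*(2*X) = 2*X*(-1 + X))
((3 - 2)**2*F)*v(-4) = ((3 - 2)**2*72)*(2*(-4)*(-1 - 4)) = (1**2*72)*(2*(-4)*(-5)) = (1*72)*40 = 72*40 = 2880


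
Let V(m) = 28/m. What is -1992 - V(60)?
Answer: -29887/15 ≈ -1992.5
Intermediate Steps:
-1992 - V(60) = -1992 - 28/60 = -1992 - 1*7/15 = -1992 - 7/15 = -29887/15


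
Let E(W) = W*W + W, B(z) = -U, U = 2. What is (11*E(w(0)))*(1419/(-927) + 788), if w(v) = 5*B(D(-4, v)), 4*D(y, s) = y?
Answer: 80196270/103 ≈ 7.7861e+5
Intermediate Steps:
D(y, s) = y/4
B(z) = -2 (B(z) = -1*2 = -2)
w(v) = -10 (w(v) = 5*(-2) = -10)
E(W) = W + W² (E(W) = W² + W = W + W²)
(11*E(w(0)))*(1419/(-927) + 788) = (11*(-10*(1 - 10)))*(1419/(-927) + 788) = (11*(-10*(-9)))*(1419*(-1/927) + 788) = (11*90)*(-473/309 + 788) = 990*(243019/309) = 80196270/103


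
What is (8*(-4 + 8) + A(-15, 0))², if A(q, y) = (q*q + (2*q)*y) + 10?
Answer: 71289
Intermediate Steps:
A(q, y) = 10 + q² + 2*q*y (A(q, y) = (q² + 2*q*y) + 10 = 10 + q² + 2*q*y)
(8*(-4 + 8) + A(-15, 0))² = (8*(-4 + 8) + (10 + (-15)² + 2*(-15)*0))² = (8*4 + (10 + 225 + 0))² = (32 + 235)² = 267² = 71289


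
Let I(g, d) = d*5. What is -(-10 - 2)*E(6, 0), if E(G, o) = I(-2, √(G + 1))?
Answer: 60*√7 ≈ 158.75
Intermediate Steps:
I(g, d) = 5*d
E(G, o) = 5*√(1 + G) (E(G, o) = 5*√(G + 1) = 5*√(1 + G))
-(-10 - 2)*E(6, 0) = -(-10 - 2)*5*√(1 + 6) = -(-12)*5*√7 = -(-60)*√7 = 60*√7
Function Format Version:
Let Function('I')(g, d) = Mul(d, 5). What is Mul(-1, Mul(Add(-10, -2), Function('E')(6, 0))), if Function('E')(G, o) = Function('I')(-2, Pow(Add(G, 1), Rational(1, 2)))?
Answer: Mul(60, Pow(7, Rational(1, 2))) ≈ 158.75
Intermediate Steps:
Function('I')(g, d) = Mul(5, d)
Function('E')(G, o) = Mul(5, Pow(Add(1, G), Rational(1, 2))) (Function('E')(G, o) = Mul(5, Pow(Add(G, 1), Rational(1, 2))) = Mul(5, Pow(Add(1, G), Rational(1, 2))))
Mul(-1, Mul(Add(-10, -2), Function('E')(6, 0))) = Mul(-1, Mul(Add(-10, -2), Mul(5, Pow(Add(1, 6), Rational(1, 2))))) = Mul(-1, Mul(-12, Mul(5, Pow(7, Rational(1, 2))))) = Mul(-1, Mul(-60, Pow(7, Rational(1, 2)))) = Mul(60, Pow(7, Rational(1, 2)))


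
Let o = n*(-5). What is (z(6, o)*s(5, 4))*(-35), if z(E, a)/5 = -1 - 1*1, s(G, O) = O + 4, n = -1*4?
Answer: 2800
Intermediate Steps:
n = -4
s(G, O) = 4 + O
o = 20 (o = -4*(-5) = 20)
z(E, a) = -10 (z(E, a) = 5*(-1 - 1*1) = 5*(-1 - 1) = 5*(-2) = -10)
(z(6, o)*s(5, 4))*(-35) = -10*(4 + 4)*(-35) = -10*8*(-35) = -80*(-35) = 2800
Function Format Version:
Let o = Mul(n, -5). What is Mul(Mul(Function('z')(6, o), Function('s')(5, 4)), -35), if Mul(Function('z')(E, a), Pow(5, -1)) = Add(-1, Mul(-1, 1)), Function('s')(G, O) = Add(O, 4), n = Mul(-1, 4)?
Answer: 2800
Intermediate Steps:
n = -4
Function('s')(G, O) = Add(4, O)
o = 20 (o = Mul(-4, -5) = 20)
Function('z')(E, a) = -10 (Function('z')(E, a) = Mul(5, Add(-1, Mul(-1, 1))) = Mul(5, Add(-1, -1)) = Mul(5, -2) = -10)
Mul(Mul(Function('z')(6, o), Function('s')(5, 4)), -35) = Mul(Mul(-10, Add(4, 4)), -35) = Mul(Mul(-10, 8), -35) = Mul(-80, -35) = 2800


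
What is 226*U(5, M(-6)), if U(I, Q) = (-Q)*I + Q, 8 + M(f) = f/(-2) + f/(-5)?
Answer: 17176/5 ≈ 3435.2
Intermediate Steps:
M(f) = -8 - 7*f/10 (M(f) = -8 + (f/(-2) + f/(-5)) = -8 + (f*(-1/2) + f*(-1/5)) = -8 + (-f/2 - f/5) = -8 - 7*f/10)
U(I, Q) = Q - I*Q (U(I, Q) = -I*Q + Q = Q - I*Q)
226*U(5, M(-6)) = 226*((-8 - 7/10*(-6))*(1 - 1*5)) = 226*((-8 + 21/5)*(1 - 5)) = 226*(-19/5*(-4)) = 226*(76/5) = 17176/5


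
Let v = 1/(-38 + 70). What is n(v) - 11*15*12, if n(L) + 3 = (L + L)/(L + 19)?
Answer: -1207645/609 ≈ -1983.0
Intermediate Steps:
v = 1/32 ≈ 0.031250
n(L) = -3 + 2*L/(19 + L) (n(L) = -3 + (L + L)/(L + 19) = -3 + (2*L)/(19 + L) = -3 + 2*L/(19 + L))
n(v) - 11*15*12 = (-57 - 1*1/32)/(19 + 1/32) - 11*15*12 = (-57 - 1/32)/(609/32) - 165*12 = (32/609)*(-1825/32) - 1980 = -1825/609 - 1980 = -1207645/609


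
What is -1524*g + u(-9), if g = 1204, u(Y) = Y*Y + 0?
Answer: -1834815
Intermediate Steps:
u(Y) = Y² (u(Y) = Y² + 0 = Y²)
-1524*g + u(-9) = -1524*1204 + (-9)² = -1834896 + 81 = -1834815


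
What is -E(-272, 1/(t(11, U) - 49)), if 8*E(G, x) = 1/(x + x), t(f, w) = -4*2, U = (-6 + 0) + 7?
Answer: 57/16 ≈ 3.5625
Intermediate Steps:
U = 1 (U = -6 + 7 = 1)
t(f, w) = -8
E(G, x) = 1/(16*x) (E(G, x) = 1/(8*(x + x)) = 1/(8*((2*x))) = (1/(2*x))/8 = 1/(16*x))
-E(-272, 1/(t(11, U) - 49)) = -1/(16*(1/(-8 - 49))) = -1/(16*(1/(-57))) = -1/(16*(-1/57)) = -(-57)/16 = -1*(-57/16) = 57/16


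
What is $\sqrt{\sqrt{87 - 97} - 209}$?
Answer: $\sqrt{-209 + i \sqrt{10}} \approx 0.1094 + 14.457 i$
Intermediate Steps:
$\sqrt{\sqrt{87 - 97} - 209} = \sqrt{\sqrt{-10} - 209} = \sqrt{i \sqrt{10} - 209} = \sqrt{-209 + i \sqrt{10}}$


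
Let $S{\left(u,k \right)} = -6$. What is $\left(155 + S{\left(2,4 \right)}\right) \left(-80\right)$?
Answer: $-11920$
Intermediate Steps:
$\left(155 + S{\left(2,4 \right)}\right) \left(-80\right) = \left(155 - 6\right) \left(-80\right) = 149 \left(-80\right) = -11920$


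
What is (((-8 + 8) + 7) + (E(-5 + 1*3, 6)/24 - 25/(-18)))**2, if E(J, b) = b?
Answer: 96721/1296 ≈ 74.630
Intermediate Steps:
(((-8 + 8) + 7) + (E(-5 + 1*3, 6)/24 - 25/(-18)))**2 = (((-8 + 8) + 7) + (6/24 - 25/(-18)))**2 = ((0 + 7) + (6*(1/24) - 25*(-1/18)))**2 = (7 + (1/4 + 25/18))**2 = (7 + 59/36)**2 = (311/36)**2 = 96721/1296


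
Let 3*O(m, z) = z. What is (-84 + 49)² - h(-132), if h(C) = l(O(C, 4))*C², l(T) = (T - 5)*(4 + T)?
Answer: 341961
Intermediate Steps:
O(m, z) = z/3
l(T) = (-5 + T)*(4 + T)
h(C) = -176*C²/9 (h(C) = (-20 + ((⅓)*4)² - 4/3)*C² = (-20 + (4/3)² - 1*4/3)*C² = (-20 + 16/9 - 4/3)*C² = -176*C²/9)
(-84 + 49)² - h(-132) = (-84 + 49)² - (-176)*(-132)²/9 = (-35)² - (-176)*17424/9 = 1225 - 1*(-340736) = 1225 + 340736 = 341961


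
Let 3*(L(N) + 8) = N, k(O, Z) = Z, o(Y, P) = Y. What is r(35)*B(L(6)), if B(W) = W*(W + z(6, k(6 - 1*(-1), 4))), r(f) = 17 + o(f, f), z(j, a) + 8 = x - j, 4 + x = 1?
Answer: 7176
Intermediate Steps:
x = -3 (x = -4 + 1 = -3)
z(j, a) = -11 - j (z(j, a) = -8 + (-3 - j) = -11 - j)
L(N) = -8 + N/3
r(f) = 17 + f
B(W) = W*(-17 + W) (B(W) = W*(W + (-11 - 1*6)) = W*(W + (-11 - 6)) = W*(W - 17) = W*(-17 + W))
r(35)*B(L(6)) = (17 + 35)*((-8 + (⅓)*6)*(-17 + (-8 + (⅓)*6))) = 52*((-8 + 2)*(-17 + (-8 + 2))) = 52*(-6*(-17 - 6)) = 52*(-6*(-23)) = 52*138 = 7176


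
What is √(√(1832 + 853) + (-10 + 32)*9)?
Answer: √(198 + √2685) ≈ 15.806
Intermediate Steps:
√(√(1832 + 853) + (-10 + 32)*9) = √(√2685 + 22*9) = √(√2685 + 198) = √(198 + √2685)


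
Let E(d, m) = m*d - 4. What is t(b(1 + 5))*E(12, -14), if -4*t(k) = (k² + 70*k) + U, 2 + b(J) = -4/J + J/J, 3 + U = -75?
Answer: -74261/9 ≈ -8251.2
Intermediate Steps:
U = -78 (U = -3 - 75 = -78)
E(d, m) = -4 + d*m (E(d, m) = d*m - 4 = -4 + d*m)
b(J) = -1 - 4/J (b(J) = -2 + (-4/J + J/J) = -2 + (-4/J + 1) = -2 + (1 - 4/J) = -1 - 4/J)
t(k) = 39/2 - 35*k/2 - k²/4 (t(k) = -((k² + 70*k) - 78)/4 = -(-78 + k² + 70*k)/4 = 39/2 - 35*k/2 - k²/4)
t(b(1 + 5))*E(12, -14) = (39/2 - 35*(-4 - (1 + 5))/(2*(1 + 5)) - (-4 - (1 + 5))²/(1 + 5)²/4)*(-4 + 12*(-14)) = (39/2 - 35*(-4 - 1*6)/(2*6) - (-4 - 1*6)²/36/4)*(-4 - 168) = (39/2 - 35*(-4 - 6)/12 - (-4 - 6)²/36/4)*(-172) = (39/2 - 35*(-10)/12 - ((⅙)*(-10))²/4)*(-172) = (39/2 - 35/2*(-5/3) - (-5/3)²/4)*(-172) = (39/2 + 175/6 - ¼*25/9)*(-172) = (39/2 + 175/6 - 25/36)*(-172) = (1727/36)*(-172) = -74261/9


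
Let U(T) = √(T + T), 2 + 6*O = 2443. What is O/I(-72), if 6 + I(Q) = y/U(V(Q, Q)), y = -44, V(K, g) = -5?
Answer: -12205/1148 - 26851*I*√10/3444 ≈ -10.632 - 24.655*I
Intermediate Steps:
O = 2441/6 (O = -⅓ + (⅙)*2443 = -⅓ + 2443/6 = 2441/6 ≈ 406.83)
U(T) = √2*√T (U(T) = √(2*T) = √2*√T)
I(Q) = -6 + 22*I*√10/5 (I(Q) = -6 - 44*(-I*√10/10) = -6 - (-22)*I*√10/5 = -6 + 22*I*√10/5)
O/I(-72) = 2441/(6*(-6 + 22*I*√10/5))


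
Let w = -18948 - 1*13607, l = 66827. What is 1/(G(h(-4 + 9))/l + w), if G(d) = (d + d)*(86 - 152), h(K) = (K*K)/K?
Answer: -66827/2175553645 ≈ -3.0717e-5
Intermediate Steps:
h(K) = K (h(K) = K**2/K = K)
w = -32555 (w = -18948 - 13607 = -32555)
G(d) = -132*d (G(d) = (2*d)*(-66) = -132*d)
1/(G(h(-4 + 9))/l + w) = 1/(-132*(-4 + 9)/66827 - 32555) = 1/(-132*5*(1/66827) - 32555) = 1/(-660*1/66827 - 32555) = 1/(-660/66827 - 32555) = 1/(-2175553645/66827) = -66827/2175553645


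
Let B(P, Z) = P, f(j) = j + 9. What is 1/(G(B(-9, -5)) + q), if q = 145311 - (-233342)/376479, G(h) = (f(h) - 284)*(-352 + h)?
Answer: 376479/93304906307 ≈ 4.0349e-6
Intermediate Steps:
f(j) = 9 + j
G(h) = (-352 + h)*(-275 + h) (G(h) = ((9 + h) - 284)*(-352 + h) = (-275 + h)*(-352 + h) = (-352 + h)*(-275 + h))
q = 54706773311/376479 (q = 145311 - (-233342)/376479 = 145311 - 1*(-233342/376479) = 145311 + 233342/376479 = 54706773311/376479 ≈ 1.4531e+5)
1/(G(B(-9, -5)) + q) = 1/((96800 + (-9)² - 627*(-9)) + 54706773311/376479) = 1/((96800 + 81 + 5643) + 54706773311/376479) = 1/(102524 + 54706773311/376479) = 1/(93304906307/376479) = 376479/93304906307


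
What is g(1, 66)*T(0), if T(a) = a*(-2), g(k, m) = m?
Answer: 0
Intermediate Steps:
T(a) = -2*a
g(1, 66)*T(0) = 66*(-2*0) = 66*0 = 0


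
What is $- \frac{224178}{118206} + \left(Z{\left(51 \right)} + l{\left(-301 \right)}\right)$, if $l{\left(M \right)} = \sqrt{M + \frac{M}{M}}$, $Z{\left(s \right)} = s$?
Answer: $\frac{967388}{19701} + 10 i \sqrt{3} \approx 49.104 + 17.32 i$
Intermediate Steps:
$l{\left(M \right)} = \sqrt{1 + M}$ ($l{\left(M \right)} = \sqrt{M + 1} = \sqrt{1 + M}$)
$- \frac{224178}{118206} + \left(Z{\left(51 \right)} + l{\left(-301 \right)}\right) = - \frac{224178}{118206} + \left(51 + \sqrt{1 - 301}\right) = \left(-224178\right) \frac{1}{118206} + \left(51 + \sqrt{-300}\right) = - \frac{37363}{19701} + \left(51 + 10 i \sqrt{3}\right) = \frac{967388}{19701} + 10 i \sqrt{3}$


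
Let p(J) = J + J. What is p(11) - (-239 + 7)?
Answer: 254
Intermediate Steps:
p(J) = 2*J
p(11) - (-239 + 7) = 2*11 - (-239 + 7) = 22 - 1*(-232) = 22 + 232 = 254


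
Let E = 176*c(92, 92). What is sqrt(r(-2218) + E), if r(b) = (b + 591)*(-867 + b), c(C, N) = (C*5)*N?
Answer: sqrt(12467615) ≈ 3530.9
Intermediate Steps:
c(C, N) = 5*C*N (c(C, N) = (5*C)*N = 5*C*N)
r(b) = (-867 + b)*(591 + b) (r(b) = (591 + b)*(-867 + b) = (-867 + b)*(591 + b))
E = 7448320 (E = 176*(5*92*92) = 176*42320 = 7448320)
sqrt(r(-2218) + E) = sqrt((-512397 + (-2218)**2 - 276*(-2218)) + 7448320) = sqrt((-512397 + 4919524 + 612168) + 7448320) = sqrt(5019295 + 7448320) = sqrt(12467615)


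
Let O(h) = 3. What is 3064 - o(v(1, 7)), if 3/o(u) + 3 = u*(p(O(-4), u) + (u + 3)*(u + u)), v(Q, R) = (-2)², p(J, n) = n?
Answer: 242055/79 ≈ 3064.0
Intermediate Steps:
v(Q, R) = 4
o(u) = 3/(-3 + u*(u + 2*u*(3 + u))) (o(u) = 3/(-3 + u*(u + (u + 3)*(u + u))) = 3/(-3 + u*(u + (3 + u)*(2*u))) = 3/(-3 + u*(u + 2*u*(3 + u))))
3064 - o(v(1, 7)) = 3064 - 3/(-3 + 2*4³ + 7*4²) = 3064 - 3/(-3 + 2*64 + 7*16) = 3064 - 3/(-3 + 128 + 112) = 3064 - 3/237 = 3064 - 1*1/79 = 3064 - 1/79 = 242055/79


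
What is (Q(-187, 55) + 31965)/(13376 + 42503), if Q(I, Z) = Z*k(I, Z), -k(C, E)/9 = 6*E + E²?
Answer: -1628760/55879 ≈ -29.148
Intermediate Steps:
k(C, E) = -54*E - 9*E² (k(C, E) = -9*(6*E + E²) = -9*(E² + 6*E) = -54*E - 9*E²)
Q(I, Z) = -9*Z²*(6 + Z) (Q(I, Z) = Z*(-9*Z*(6 + Z)) = -9*Z²*(6 + Z))
(Q(-187, 55) + 31965)/(13376 + 42503) = (9*55²*(-6 - 1*55) + 31965)/(13376 + 42503) = (9*3025*(-6 - 55) + 31965)/55879 = (9*3025*(-61) + 31965)*(1/55879) = (-1660725 + 31965)*(1/55879) = -1628760*1/55879 = -1628760/55879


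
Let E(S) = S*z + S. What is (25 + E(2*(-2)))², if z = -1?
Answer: 625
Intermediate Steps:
E(S) = 0 (E(S) = S*(-1) + S = -S + S = 0)
(25 + E(2*(-2)))² = (25 + 0)² = 25² = 625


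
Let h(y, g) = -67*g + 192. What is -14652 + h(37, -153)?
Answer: -4209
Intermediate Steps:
h(y, g) = 192 - 67*g
-14652 + h(37, -153) = -14652 + (192 - 67*(-153)) = -14652 + (192 + 10251) = -14652 + 10443 = -4209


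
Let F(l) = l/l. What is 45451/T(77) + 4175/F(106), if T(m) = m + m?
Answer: 98343/22 ≈ 4470.1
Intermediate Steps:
T(m) = 2*m
F(l) = 1
45451/T(77) + 4175/F(106) = 45451/((2*77)) + 4175/1 = 45451/154 + 4175*1 = 45451*(1/154) + 4175 = 6493/22 + 4175 = 98343/22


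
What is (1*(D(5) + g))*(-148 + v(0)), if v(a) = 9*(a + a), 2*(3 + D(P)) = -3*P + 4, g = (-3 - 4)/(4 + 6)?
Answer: 6808/5 ≈ 1361.6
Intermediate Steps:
g = -7/10 ≈ -0.70000
D(P) = -1 - 3*P/2 (D(P) = -3 + (-3*P + 4)/2 = -3 + (4 - 3*P)/2 = -3 + (2 - 3*P/2) = -1 - 3*P/2)
v(a) = 18*a (v(a) = 9*(2*a) = 18*a)
(1*(D(5) + g))*(-148 + v(0)) = (1*((-1 - 3/2*5) - 7/10))*(-148 + 18*0) = (1*((-1 - 15/2) - 7/10))*(-148 + 0) = (1*(-17/2 - 7/10))*(-148) = (1*(-46/5))*(-148) = -46/5*(-148) = 6808/5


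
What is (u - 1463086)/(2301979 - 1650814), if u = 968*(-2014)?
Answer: -1137546/217055 ≈ -5.2408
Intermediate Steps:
u = -1949552
(u - 1463086)/(2301979 - 1650814) = (-1949552 - 1463086)/(2301979 - 1650814) = -3412638/651165 = -3412638*1/651165 = -1137546/217055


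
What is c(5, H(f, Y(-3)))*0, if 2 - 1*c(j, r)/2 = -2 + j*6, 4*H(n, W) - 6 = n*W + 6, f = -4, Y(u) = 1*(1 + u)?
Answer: 0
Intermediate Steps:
Y(u) = 1 + u
H(n, W) = 3 + W*n/4 (H(n, W) = 3/2 + (n*W + 6)/4 = 3/2 + (W*n + 6)/4 = 3/2 + (6 + W*n)/4 = 3/2 + (3/2 + W*n/4) = 3 + W*n/4)
c(j, r) = 8 - 12*j (c(j, r) = 4 - 2*(-2 + j*6) = 4 - 2*(-2 + 6*j) = 4 + (4 - 12*j) = 8 - 12*j)
c(5, H(f, Y(-3)))*0 = (8 - 12*5)*0 = (8 - 60)*0 = -52*0 = 0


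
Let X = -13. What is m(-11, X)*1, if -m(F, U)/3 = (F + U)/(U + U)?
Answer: -36/13 ≈ -2.7692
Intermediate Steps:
m(F, U) = -3*(F + U)/(2*U) (m(F, U) = -3*(F + U)/(U + U) = -3*(F + U)/(2*U))
m(-11, X)*1 = ((3/2)*(-1*(-11) - 1*(-13))/(-13))*1 = ((3/2)*(-1/13)*(11 + 13))*1 = ((3/2)*(-1/13)*24)*1 = -36/13*1 = -36/13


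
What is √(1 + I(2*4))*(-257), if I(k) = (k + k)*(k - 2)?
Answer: -257*√97 ≈ -2531.2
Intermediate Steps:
I(k) = 2*k*(-2 + k) (I(k) = (2*k)*(-2 + k) = 2*k*(-2 + k))
√(1 + I(2*4))*(-257) = √(1 + 2*(2*4)*(-2 + 2*4))*(-257) = √(1 + 2*8*(-2 + 8))*(-257) = √(1 + 2*8*6)*(-257) = √(1 + 96)*(-257) = √97*(-257) = -257*√97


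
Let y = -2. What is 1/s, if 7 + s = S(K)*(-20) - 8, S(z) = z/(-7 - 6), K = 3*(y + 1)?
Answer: -13/255 ≈ -0.050980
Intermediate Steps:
K = -3 (K = 3*(-2 + 1) = 3*(-1) = -3)
S(z) = -z/13 (S(z) = z/(-13) = -z/13)
s = -255/13 (s = -7 + (-1/13*(-3)*(-20) - 8) = -7 + ((3/13)*(-20) - 8) = -7 + (-60/13 - 8) = -7 - 164/13 = -255/13 ≈ -19.615)
1/s = 1/(-255/13) = -13/255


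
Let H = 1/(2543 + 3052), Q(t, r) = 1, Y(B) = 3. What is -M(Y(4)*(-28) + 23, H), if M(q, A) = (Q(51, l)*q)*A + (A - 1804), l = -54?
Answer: 672896/373 ≈ 1804.0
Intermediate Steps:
H = 1/5595 ≈ 0.00017873
M(q, A) = -1804 + A + A*q (M(q, A) = (1*q)*A + (A - 1804) = q*A + (-1804 + A) = A*q + (-1804 + A) = -1804 + A + A*q)
-M(Y(4)*(-28) + 23, H) = -(-1804 + 1/5595 + (3*(-28) + 23)/5595) = -(-1804 + 1/5595 + (-84 + 23)/5595) = -(-1804 + 1/5595 + (1/5595)*(-61)) = -(-1804 + 1/5595 - 61/5595) = -1*(-672896/373) = 672896/373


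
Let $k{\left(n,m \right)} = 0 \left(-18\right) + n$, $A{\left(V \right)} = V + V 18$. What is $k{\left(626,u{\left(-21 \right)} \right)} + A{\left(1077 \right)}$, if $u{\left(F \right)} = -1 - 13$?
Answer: $21089$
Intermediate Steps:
$A{\left(V \right)} = 19 V$ ($A{\left(V \right)} = V + 18 V = 19 V$)
$u{\left(F \right)} = -14$
$k{\left(n,m \right)} = n$ ($k{\left(n,m \right)} = 0 + n = n$)
$k{\left(626,u{\left(-21 \right)} \right)} + A{\left(1077 \right)} = 626 + 19 \cdot 1077 = 626 + 20463 = 21089$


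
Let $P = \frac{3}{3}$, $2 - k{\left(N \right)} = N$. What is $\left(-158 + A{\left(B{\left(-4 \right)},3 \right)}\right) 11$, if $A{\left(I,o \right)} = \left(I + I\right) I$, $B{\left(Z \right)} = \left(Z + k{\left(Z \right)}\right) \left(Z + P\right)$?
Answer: $-946$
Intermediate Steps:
$k{\left(N \right)} = 2 - N$
$P = 1$ ($P = 3 \cdot \frac{1}{3} = 1$)
$B{\left(Z \right)} = 2 + 2 Z$ ($B{\left(Z \right)} = \left(Z - \left(-2 + Z\right)\right) \left(Z + 1\right) = 2 \left(1 + Z\right) = 2 + 2 Z$)
$A{\left(I,o \right)} = 2 I^{2}$ ($A{\left(I,o \right)} = 2 I I = 2 I^{2}$)
$\left(-158 + A{\left(B{\left(-4 \right)},3 \right)}\right) 11 = \left(-158 + 2 \left(2 + 2 \left(-4\right)\right)^{2}\right) 11 = \left(-158 + 2 \left(2 - 8\right)^{2}\right) 11 = \left(-158 + 2 \left(-6\right)^{2}\right) 11 = \left(-158 + 2 \cdot 36\right) 11 = \left(-158 + 72\right) 11 = \left(-86\right) 11 = -946$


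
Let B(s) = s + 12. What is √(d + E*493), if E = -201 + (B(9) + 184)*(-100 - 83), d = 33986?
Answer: I*√18560002 ≈ 4308.1*I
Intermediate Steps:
B(s) = 12 + s
E = -37716 (E = -201 + ((12 + 9) + 184)*(-100 - 83) = -201 + (21 + 184)*(-183) = -201 + 205*(-183) = -201 - 37515 = -37716)
√(d + E*493) = √(33986 - 37716*493) = √(33986 - 18593988) = √(-18560002) = I*√18560002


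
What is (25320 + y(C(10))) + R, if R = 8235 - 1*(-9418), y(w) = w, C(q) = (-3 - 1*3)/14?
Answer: 300808/7 ≈ 42973.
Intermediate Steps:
C(q) = -3/7 (C(q) = (-3 - 3)*(1/14) = -6*1/14 = -3/7)
R = 17653 (R = 8235 + 9418 = 17653)
(25320 + y(C(10))) + R = (25320 - 3/7) + 17653 = 177237/7 + 17653 = 300808/7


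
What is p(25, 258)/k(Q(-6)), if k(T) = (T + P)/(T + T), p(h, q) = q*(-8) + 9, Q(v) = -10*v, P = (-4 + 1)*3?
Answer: -82200/17 ≈ -4835.3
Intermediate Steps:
P = -9 (P = -3*3 = -9)
p(h, q) = 9 - 8*q (p(h, q) = -8*q + 9 = 9 - 8*q)
k(T) = (-9 + T)/(2*T) (k(T) = (T - 9)/(T + T) = (-9 + T)/((2*T)) = (-9 + T)*(1/(2*T)) = (-9 + T)/(2*T))
p(25, 258)/k(Q(-6)) = (9 - 8*258)/(((-9 - 10*(-6))/(2*((-10*(-6)))))) = (9 - 2064)/(((½)*(-9 + 60)/60)) = -2055/((½)*(1/60)*51) = -2055/17/40 = -2055*40/17 = -82200/17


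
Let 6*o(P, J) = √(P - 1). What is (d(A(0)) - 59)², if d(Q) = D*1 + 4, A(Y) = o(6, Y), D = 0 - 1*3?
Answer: 3364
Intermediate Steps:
D = -3 (D = 0 - 3 = -3)
o(P, J) = √(-1 + P)/6 (o(P, J) = √(P - 1)/6 = √(-1 + P)/6)
A(Y) = √5/6 (A(Y) = √(-1 + 6)/6 = √5/6)
d(Q) = 1 (d(Q) = -3*1 + 4 = -3 + 4 = 1)
(d(A(0)) - 59)² = (1 - 59)² = (-58)² = 3364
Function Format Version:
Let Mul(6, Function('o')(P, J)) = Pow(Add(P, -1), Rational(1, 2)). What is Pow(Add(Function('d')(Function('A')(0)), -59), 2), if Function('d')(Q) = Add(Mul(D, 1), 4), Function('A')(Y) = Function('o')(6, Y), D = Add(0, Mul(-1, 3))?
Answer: 3364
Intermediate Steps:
D = -3 (D = Add(0, -3) = -3)
Function('o')(P, J) = Mul(Rational(1, 6), Pow(Add(-1, P), Rational(1, 2))) (Function('o')(P, J) = Mul(Rational(1, 6), Pow(Add(P, -1), Rational(1, 2))) = Mul(Rational(1, 6), Pow(Add(-1, P), Rational(1, 2))))
Function('A')(Y) = Mul(Rational(1, 6), Pow(5, Rational(1, 2))) (Function('A')(Y) = Mul(Rational(1, 6), Pow(Add(-1, 6), Rational(1, 2))) = Mul(Rational(1, 6), Pow(5, Rational(1, 2))))
Function('d')(Q) = 1 (Function('d')(Q) = Add(Mul(-3, 1), 4) = Add(-3, 4) = 1)
Pow(Add(Function('d')(Function('A')(0)), -59), 2) = Pow(Add(1, -59), 2) = Pow(-58, 2) = 3364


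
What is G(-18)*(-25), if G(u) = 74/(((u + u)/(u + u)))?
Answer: -1850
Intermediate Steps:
G(u) = 74 (G(u) = 74/(((2*u)/((2*u)))) = 74/(((2*u)*(1/(2*u)))) = 74/1 = 74*1 = 74)
G(-18)*(-25) = 74*(-25) = -1850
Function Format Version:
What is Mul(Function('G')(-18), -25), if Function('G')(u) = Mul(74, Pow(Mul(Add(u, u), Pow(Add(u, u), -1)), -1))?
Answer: -1850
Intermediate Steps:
Function('G')(u) = 74 (Function('G')(u) = Mul(74, Pow(Mul(Mul(2, u), Pow(Mul(2, u), -1)), -1)) = Mul(74, Pow(Mul(Mul(2, u), Mul(Rational(1, 2), Pow(u, -1))), -1)) = Mul(74, Pow(1, -1)) = Mul(74, 1) = 74)
Mul(Function('G')(-18), -25) = Mul(74, -25) = -1850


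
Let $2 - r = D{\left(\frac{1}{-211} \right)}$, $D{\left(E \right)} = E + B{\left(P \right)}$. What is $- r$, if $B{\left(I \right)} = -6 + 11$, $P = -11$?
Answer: $\frac{632}{211} \approx 2.9953$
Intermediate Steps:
$B{\left(I \right)} = 5$
$D{\left(E \right)} = 5 + E$ ($D{\left(E \right)} = E + 5 = 5 + E$)
$r = - \frac{632}{211}$ ($r = 2 - \left(5 + \frac{1}{-211}\right) = 2 - \left(5 - \frac{1}{211}\right) = 2 - \frac{1054}{211} = - \frac{632}{211} \approx -2.9953$)
$- r = \left(-1\right) \left(- \frac{632}{211}\right) = \frac{632}{211}$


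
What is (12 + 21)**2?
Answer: 1089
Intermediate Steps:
(12 + 21)**2 = 33**2 = 1089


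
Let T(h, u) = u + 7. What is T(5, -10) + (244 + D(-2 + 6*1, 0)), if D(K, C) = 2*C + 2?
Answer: 243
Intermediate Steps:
T(h, u) = 7 + u
D(K, C) = 2 + 2*C
T(5, -10) + (244 + D(-2 + 6*1, 0)) = (7 - 10) + (244 + (2 + 2*0)) = -3 + (244 + (2 + 0)) = -3 + (244 + 2) = -3 + 246 = 243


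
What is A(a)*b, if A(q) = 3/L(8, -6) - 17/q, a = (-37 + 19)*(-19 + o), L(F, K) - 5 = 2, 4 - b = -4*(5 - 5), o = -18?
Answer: 3758/2331 ≈ 1.6122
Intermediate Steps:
b = 4 (b = 4 - (-4)*(5 - 5) = 4 - (-4)*0 = 4 - 1*0 = 4 + 0 = 4)
L(F, K) = 7 (L(F, K) = 5 + 2 = 7)
a = 666 (a = (-37 + 19)*(-19 - 18) = -18*(-37) = 666)
A(q) = 3/7 - 17/q
A(a)*b = (3/7 - 17/666)*4 = (1879/4662)*4 = 3758/2331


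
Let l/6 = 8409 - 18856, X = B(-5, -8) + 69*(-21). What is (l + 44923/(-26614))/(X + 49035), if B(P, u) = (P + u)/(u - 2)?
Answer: -8341318355/6332442011 ≈ -1.3172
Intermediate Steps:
B(P, u) = (P + u)/(-2 + u)
X = -14477/10 (X = (-5 - 8)/(-2 - 8) + 69*(-21) = -13/(-10) - 1449 = -⅒*(-13) - 1449 = 13/10 - 1449 = -14477/10 ≈ -1447.7)
l = -62682 (l = 6*(8409 - 18856) = 6*(-10447) = -62682)
(l + 44923/(-26614))/(X + 49035) = (-62682 + 44923/(-26614))/(-14477/10 + 49035) = (-62682 + 44923*(-1/26614))/(475873/10) = (-62682 - 44923/26614)*(10/475873) = -1668263671/26614*10/475873 = -8341318355/6332442011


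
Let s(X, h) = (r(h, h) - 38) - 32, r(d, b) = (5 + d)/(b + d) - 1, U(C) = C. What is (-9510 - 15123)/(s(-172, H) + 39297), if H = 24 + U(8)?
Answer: -225216/358643 ≈ -0.62797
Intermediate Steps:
r(d, b) = -1 + (5 + d)/(b + d) (r(d, b) = (5 + d)/(b + d) - 1 = -1 + (5 + d)/(b + d))
H = 32 (H = 24 + 8 = 32)
s(X, h) = -70 + (5 - h)/(2*h) (s(X, h) = ((5 - h)/(h + h) - 38) - 32 = ((5 - h)/((2*h)) - 38) - 32 = ((1/(2*h))*(5 - h) - 38) - 32 = ((5 - h)/(2*h) - 38) - 32 = (-38 + (5 - h)/(2*h)) - 32 = -70 + (5 - h)/(2*h))
(-9510 - 15123)/(s(-172, H) + 39297) = (-9510 - 15123)/((1/2)*(5 - 141*32)/32 + 39297) = -24633/((1/2)*(1/32)*(5 - 4512) + 39297) = -24633/((1/2)*(1/32)*(-4507) + 39297) = -24633/(-4507/64 + 39297) = -24633/2510501/64 = -24633*64/2510501 = -225216/358643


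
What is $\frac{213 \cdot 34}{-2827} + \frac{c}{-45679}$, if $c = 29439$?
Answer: $- \frac{414031371}{129134533} \approx -3.2062$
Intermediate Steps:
$\frac{213 \cdot 34}{-2827} + \frac{c}{-45679} = \frac{213 \cdot 34}{-2827} + \frac{29439}{-45679} = 7242 \left(- \frac{1}{2827}\right) + 29439 \left(- \frac{1}{45679}\right) = - \frac{7242}{2827} - \frac{29439}{45679} = - \frac{414031371}{129134533}$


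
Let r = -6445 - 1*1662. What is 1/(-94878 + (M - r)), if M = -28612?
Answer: -1/115383 ≈ -8.6668e-6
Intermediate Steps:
r = -8107 (r = -6445 - 1662 = -8107)
1/(-94878 + (M - r)) = 1/(-94878 + (-28612 - 1*(-8107))) = 1/(-94878 + (-28612 + 8107)) = 1/(-94878 - 20505) = 1/(-115383) = -1/115383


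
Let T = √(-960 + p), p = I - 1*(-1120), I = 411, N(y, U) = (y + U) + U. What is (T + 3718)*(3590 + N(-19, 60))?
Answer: 13723138 + 3691*√571 ≈ 1.3811e+7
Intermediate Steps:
N(y, U) = y + 2*U (N(y, U) = (U + y) + U = y + 2*U)
p = 1531 (p = 411 - 1*(-1120) = 411 + 1120 = 1531)
T = √571 (T = √(-960 + 1531) = √571 ≈ 23.896)
(T + 3718)*(3590 + N(-19, 60)) = (√571 + 3718)*(3590 + (-19 + 2*60)) = (3718 + √571)*(3590 + (-19 + 120)) = (3718 + √571)*(3590 + 101) = (3718 + √571)*3691 = 13723138 + 3691*√571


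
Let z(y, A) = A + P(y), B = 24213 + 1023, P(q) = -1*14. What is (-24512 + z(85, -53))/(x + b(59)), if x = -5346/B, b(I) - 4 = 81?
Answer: -34459758/118873 ≈ -289.89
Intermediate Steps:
P(q) = -14
b(I) = 85 (b(I) = 4 + 81 = 85)
B = 25236
z(y, A) = -14 + A (z(y, A) = A - 14 = -14 + A)
x = -297/1402 (x = -5346/25236 = -5346*1/25236 = -297/1402 ≈ -0.21184)
(-24512 + z(85, -53))/(x + b(59)) = (-24512 + (-14 - 53))/(-297/1402 + 85) = (-24512 - 67)/(118873/1402) = -24579*1402/118873 = -34459758/118873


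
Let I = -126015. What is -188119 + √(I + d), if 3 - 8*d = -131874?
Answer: -188119 + I*√1752486/4 ≈ -1.8812e+5 + 330.95*I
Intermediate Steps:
d = 131877/8 (d = 3/8 - ⅛*(-131874) = 3/8 + 65937/4 = 131877/8 ≈ 16485.)
-188119 + √(I + d) = -188119 + √(-126015 + 131877/8) = -188119 + √(-876243/8) = -188119 + I*√1752486/4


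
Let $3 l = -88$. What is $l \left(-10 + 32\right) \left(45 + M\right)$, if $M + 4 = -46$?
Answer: $\frac{9680}{3} \approx 3226.7$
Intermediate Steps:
$M = -50$ ($M = -4 - 46 = -50$)
$l = - \frac{88}{3}$ ($l = \frac{1}{3} \left(-88\right) = - \frac{88}{3} \approx -29.333$)
$l \left(-10 + 32\right) \left(45 + M\right) = - \frac{88 \left(-10 + 32\right) \left(45 - 50\right)}{3} = - \frac{88 \cdot 22 \left(-5\right)}{3} = \left(- \frac{88}{3}\right) \left(-110\right) = \frac{9680}{3}$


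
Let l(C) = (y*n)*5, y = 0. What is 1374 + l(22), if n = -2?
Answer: 1374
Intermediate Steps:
l(C) = 0 (l(C) = (0*(-2))*5 = 0*5 = 0)
1374 + l(22) = 1374 + 0 = 1374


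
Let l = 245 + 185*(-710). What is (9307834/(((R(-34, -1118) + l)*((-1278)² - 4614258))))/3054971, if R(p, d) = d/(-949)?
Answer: 339735941/43578622363043637783 ≈ 7.7959e-12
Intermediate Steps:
l = -131105 (l = 245 - 131350 = -131105)
R(p, d) = -d/949 (R(p, d) = d*(-1/949) = -d/949)
(9307834/(((R(-34, -1118) + l)*((-1278)² - 4614258))))/3054971 = (9307834/(((-1/949*(-1118) - 131105)*((-1278)² - 4614258))))/3054971 = (9307834/(((86/73 - 131105)*(1633284 - 4614258))))*(1/3054971) = (9307834/((-9570579/73*(-2980974))))*(1/3054971) = (9307834/(28529647163946/73))*(1/3054971) = (9307834*(73/28529647163946))*(1/3054971) = (339735941/14264823581973)*(1/3054971) = 339735941/43578622363043637783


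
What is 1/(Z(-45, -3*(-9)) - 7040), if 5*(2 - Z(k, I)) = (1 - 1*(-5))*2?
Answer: -5/35202 ≈ -0.00014204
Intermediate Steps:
Z(k, I) = -⅖ (Z(k, I) = 2 - (1 - 1*(-5))*2/5 = 2 - (1 + 5)*2/5 = 2 - 6*2/5 = 2 - ⅕*12 = 2 - 12/5 = -⅖)
1/(Z(-45, -3*(-9)) - 7040) = 1/(-⅖ - 7040) = 1/(-35202/5) = -5/35202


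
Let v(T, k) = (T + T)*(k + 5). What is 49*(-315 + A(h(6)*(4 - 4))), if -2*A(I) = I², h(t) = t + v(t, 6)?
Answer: -15435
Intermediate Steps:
v(T, k) = 2*T*(5 + k) (v(T, k) = (2*T)*(5 + k) = 2*T*(5 + k))
h(t) = 23*t (h(t) = t + 2*t*(5 + 6) = t + 2*t*11 = t + 22*t = 23*t)
A(I) = -I²/2
49*(-315 + A(h(6)*(4 - 4))) = 49*(-315 - 19044*(4 - 4)²/2) = 49*(-315 - (138*0)²/2) = 49*(-315 - ½*0²) = 49*(-315 - ½*0) = 49*(-315 + 0) = 49*(-315) = -15435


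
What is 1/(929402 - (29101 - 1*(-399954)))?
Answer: 1/500347 ≈ 1.9986e-6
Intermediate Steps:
1/(929402 - (29101 - 1*(-399954))) = 1/(929402 - (29101 + 399954)) = 1/(929402 - 1*429055) = 1/(929402 - 429055) = 1/500347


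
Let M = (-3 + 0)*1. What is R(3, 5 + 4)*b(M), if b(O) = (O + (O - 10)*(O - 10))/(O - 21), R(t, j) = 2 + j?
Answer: -913/12 ≈ -76.083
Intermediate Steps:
M = -3 (M = -3*1 = -3)
b(O) = (O + (-10 + O)²)/(-21 + O) (b(O) = (O + (-10 + O)*(-10 + O))/(-21 + O) = (O + (-10 + O)²)/(-21 + O))
R(3, 5 + 4)*b(M) = (2 + (5 + 4))*((-3 + (-10 - 3)²)/(-21 - 3)) = (2 + 9)*((-3 + (-13)²)/(-24)) = 11*(-(-3 + 169)/24) = 11*(-1/24*166) = 11*(-83/12) = -913/12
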